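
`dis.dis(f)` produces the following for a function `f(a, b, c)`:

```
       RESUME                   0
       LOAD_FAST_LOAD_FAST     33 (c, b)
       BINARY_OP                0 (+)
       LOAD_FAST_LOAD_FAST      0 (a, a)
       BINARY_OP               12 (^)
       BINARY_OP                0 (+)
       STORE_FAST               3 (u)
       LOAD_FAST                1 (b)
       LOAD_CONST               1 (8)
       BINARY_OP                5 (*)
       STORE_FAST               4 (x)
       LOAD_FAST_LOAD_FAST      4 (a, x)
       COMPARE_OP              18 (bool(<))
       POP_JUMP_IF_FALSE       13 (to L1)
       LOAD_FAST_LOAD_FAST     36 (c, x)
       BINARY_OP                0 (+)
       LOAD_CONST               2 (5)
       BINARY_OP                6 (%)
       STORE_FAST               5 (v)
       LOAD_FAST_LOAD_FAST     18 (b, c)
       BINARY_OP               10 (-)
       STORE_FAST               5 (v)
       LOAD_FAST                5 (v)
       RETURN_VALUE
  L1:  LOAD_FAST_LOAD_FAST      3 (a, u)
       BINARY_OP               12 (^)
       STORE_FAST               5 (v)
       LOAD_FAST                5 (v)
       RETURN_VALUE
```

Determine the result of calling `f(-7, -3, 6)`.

-6

LOAD_FAST_LOAD_FAST c,b → push 6,-3. Stack: [6, -3]
BINARY_OP + → 6 + -3 = 3. Stack: [3]
LOAD_FAST_LOAD_FAST a,a → push -7,-7. Stack: [3, -7, -7]
BINARY_OP ^ → -7 ^ -7 = 0. Stack: [3, 0]
BINARY_OP + → 3 + 0 = 3. Stack: [3]
STORE_FAST u → u=3. Stack: []
LOAD_FAST b → push -3. Stack: [-3]
LOAD_CONST → push 8. Stack: [-3, 8]
BINARY_OP * → -3 * 8 = -24. Stack: [-24]
STORE_FAST x → x=-24. Stack: []
LOAD_FAST_LOAD_FAST a,x → push -7,-24. Stack: [-7, -24]
COMPARE_OP bool(<) → -7 vs -24 = False. Stack: [False]
POP_JUMP_IF_FALSE → pop False; jump. Stack: []
LOAD_FAST_LOAD_FAST a,u → push -7,3. Stack: [-7, 3]
BINARY_OP ^ → -7 ^ 3 = -6. Stack: [-6]
STORE_FAST v → v=-6. Stack: []
LOAD_FAST v → push -6. Stack: [-6]
RETURN_VALUE → return -6.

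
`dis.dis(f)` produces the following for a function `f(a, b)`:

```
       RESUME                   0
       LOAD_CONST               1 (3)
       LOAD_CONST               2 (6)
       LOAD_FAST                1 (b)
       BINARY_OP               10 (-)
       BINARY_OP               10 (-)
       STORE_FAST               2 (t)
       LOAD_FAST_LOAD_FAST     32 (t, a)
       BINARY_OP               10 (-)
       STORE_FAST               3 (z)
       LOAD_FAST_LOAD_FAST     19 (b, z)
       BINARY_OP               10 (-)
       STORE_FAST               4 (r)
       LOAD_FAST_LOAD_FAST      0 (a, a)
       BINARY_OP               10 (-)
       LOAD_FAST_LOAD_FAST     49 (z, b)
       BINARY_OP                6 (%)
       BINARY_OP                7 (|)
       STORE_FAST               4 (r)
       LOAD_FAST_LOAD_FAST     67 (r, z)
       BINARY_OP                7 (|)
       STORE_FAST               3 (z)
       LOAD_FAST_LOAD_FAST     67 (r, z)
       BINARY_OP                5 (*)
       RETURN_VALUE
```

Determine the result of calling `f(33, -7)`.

LOAD_CONST → push 3. Stack: [3]
LOAD_CONST → push 6. Stack: [3, 6]
LOAD_FAST b → push -7. Stack: [3, 6, -7]
BINARY_OP - → 6 - -7 = 13. Stack: [3, 13]
BINARY_OP - → 3 - 13 = -10. Stack: [-10]
STORE_FAST t → t=-10. Stack: []
LOAD_FAST_LOAD_FAST t,a → push -10,33. Stack: [-10, 33]
BINARY_OP - → -10 - 33 = -43. Stack: [-43]
STORE_FAST z → z=-43. Stack: []
LOAD_FAST_LOAD_FAST b,z → push -7,-43. Stack: [-7, -43]
BINARY_OP - → -7 - -43 = 36. Stack: [36]
STORE_FAST r → r=36. Stack: []
LOAD_FAST_LOAD_FAST a,a → push 33,33. Stack: [33, 33]
BINARY_OP - → 33 - 33 = 0. Stack: [0]
LOAD_FAST_LOAD_FAST z,b → push -43,-7. Stack: [0, -43, -7]
BINARY_OP % → -43 % -7 = -1. Stack: [0, -1]
BINARY_OP | → 0 | -1 = -1. Stack: [-1]
STORE_FAST r → r=-1. Stack: []
LOAD_FAST_LOAD_FAST r,z → push -1,-43. Stack: [-1, -43]
BINARY_OP | → -1 | -43 = -1. Stack: [-1]
STORE_FAST z → z=-1. Stack: []
LOAD_FAST_LOAD_FAST r,z → push -1,-1. Stack: [-1, -1]
BINARY_OP * → -1 * -1 = 1. Stack: [1]
RETURN_VALUE → return 1.

1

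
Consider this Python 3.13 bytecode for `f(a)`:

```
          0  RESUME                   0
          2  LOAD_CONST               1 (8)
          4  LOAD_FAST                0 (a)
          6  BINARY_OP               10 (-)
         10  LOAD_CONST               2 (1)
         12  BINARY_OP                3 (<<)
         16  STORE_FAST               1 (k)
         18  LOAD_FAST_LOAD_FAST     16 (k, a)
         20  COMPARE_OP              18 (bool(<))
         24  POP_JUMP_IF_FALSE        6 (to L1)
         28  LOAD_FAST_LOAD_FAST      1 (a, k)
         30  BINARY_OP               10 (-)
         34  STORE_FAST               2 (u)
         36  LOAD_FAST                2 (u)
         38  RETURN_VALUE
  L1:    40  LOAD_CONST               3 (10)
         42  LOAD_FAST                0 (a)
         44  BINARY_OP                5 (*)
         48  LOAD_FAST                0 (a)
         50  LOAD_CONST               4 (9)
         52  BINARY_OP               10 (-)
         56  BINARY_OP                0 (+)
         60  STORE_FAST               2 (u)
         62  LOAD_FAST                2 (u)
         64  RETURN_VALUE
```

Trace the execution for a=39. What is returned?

LOAD_CONST → push 8. Stack: [8]
LOAD_FAST a → push 39. Stack: [8, 39]
BINARY_OP - → 8 - 39 = -31. Stack: [-31]
LOAD_CONST → push 1. Stack: [-31, 1]
BINARY_OP << → -31 << 1 = -62. Stack: [-62]
STORE_FAST k → k=-62. Stack: []
LOAD_FAST_LOAD_FAST k,a → push -62,39. Stack: [-62, 39]
COMPARE_OP bool(<) → -62 vs 39 = True. Stack: [True]
POP_JUMP_IF_FALSE → pop True; no jump. Stack: []
LOAD_FAST_LOAD_FAST a,k → push 39,-62. Stack: [39, -62]
BINARY_OP - → 39 - -62 = 101. Stack: [101]
STORE_FAST u → u=101. Stack: []
LOAD_FAST u → push 101. Stack: [101]
RETURN_VALUE → return 101.

101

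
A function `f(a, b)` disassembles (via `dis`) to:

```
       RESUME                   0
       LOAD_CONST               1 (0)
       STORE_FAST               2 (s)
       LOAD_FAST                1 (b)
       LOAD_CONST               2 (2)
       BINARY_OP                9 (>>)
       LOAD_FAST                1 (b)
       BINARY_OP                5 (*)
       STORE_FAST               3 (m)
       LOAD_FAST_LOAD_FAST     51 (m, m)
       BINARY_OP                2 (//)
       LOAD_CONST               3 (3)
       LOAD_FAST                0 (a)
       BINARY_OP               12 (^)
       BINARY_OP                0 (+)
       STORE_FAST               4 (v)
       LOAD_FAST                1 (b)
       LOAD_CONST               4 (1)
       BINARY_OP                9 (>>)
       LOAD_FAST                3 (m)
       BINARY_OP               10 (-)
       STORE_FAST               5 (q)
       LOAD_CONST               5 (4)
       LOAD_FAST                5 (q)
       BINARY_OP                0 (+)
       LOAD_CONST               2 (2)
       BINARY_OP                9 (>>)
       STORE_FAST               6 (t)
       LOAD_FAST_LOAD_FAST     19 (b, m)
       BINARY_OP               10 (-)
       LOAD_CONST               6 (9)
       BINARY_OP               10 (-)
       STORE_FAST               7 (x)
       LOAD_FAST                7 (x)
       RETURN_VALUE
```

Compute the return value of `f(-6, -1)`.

LOAD_CONST → push 0. Stack: [0]
STORE_FAST s → s=0. Stack: []
LOAD_FAST b → push -1. Stack: [-1]
LOAD_CONST → push 2. Stack: [-1, 2]
BINARY_OP >> → -1 >> 2 = -1. Stack: [-1]
LOAD_FAST b → push -1. Stack: [-1, -1]
BINARY_OP * → -1 * -1 = 1. Stack: [1]
STORE_FAST m → m=1. Stack: []
LOAD_FAST_LOAD_FAST m,m → push 1,1. Stack: [1, 1]
BINARY_OP // → 1 // 1 = 1. Stack: [1]
LOAD_CONST → push 3. Stack: [1, 3]
LOAD_FAST a → push -6. Stack: [1, 3, -6]
BINARY_OP ^ → 3 ^ -6 = -7. Stack: [1, -7]
BINARY_OP + → 1 + -7 = -6. Stack: [-6]
STORE_FAST v → v=-6. Stack: []
LOAD_FAST b → push -1. Stack: [-1]
LOAD_CONST → push 1. Stack: [-1, 1]
BINARY_OP >> → -1 >> 1 = -1. Stack: [-1]
LOAD_FAST m → push 1. Stack: [-1, 1]
BINARY_OP - → -1 - 1 = -2. Stack: [-2]
STORE_FAST q → q=-2. Stack: []
LOAD_CONST → push 4. Stack: [4]
LOAD_FAST q → push -2. Stack: [4, -2]
BINARY_OP + → 4 + -2 = 2. Stack: [2]
LOAD_CONST → push 2. Stack: [2, 2]
BINARY_OP >> → 2 >> 2 = 0. Stack: [0]
STORE_FAST t → t=0. Stack: []
LOAD_FAST_LOAD_FAST b,m → push -1,1. Stack: [-1, 1]
BINARY_OP - → -1 - 1 = -2. Stack: [-2]
LOAD_CONST → push 9. Stack: [-2, 9]
BINARY_OP - → -2 - 9 = -11. Stack: [-11]
STORE_FAST x → x=-11. Stack: []
LOAD_FAST x → push -11. Stack: [-11]
RETURN_VALUE → return -11.

-11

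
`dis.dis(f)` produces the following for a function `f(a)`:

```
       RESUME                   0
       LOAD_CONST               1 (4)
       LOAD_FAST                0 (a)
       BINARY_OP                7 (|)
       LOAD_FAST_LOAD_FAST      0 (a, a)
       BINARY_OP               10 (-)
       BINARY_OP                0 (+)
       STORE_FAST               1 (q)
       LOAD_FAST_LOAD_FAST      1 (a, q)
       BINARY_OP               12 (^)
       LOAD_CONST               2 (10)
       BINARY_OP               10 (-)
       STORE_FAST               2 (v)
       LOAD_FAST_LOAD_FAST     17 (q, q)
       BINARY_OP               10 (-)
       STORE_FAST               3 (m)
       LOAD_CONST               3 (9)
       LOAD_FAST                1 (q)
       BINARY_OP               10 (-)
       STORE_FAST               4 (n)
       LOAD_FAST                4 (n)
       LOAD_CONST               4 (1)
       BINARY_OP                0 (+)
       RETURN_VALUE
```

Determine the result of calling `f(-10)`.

20

LOAD_CONST → push 4. Stack: [4]
LOAD_FAST a → push -10. Stack: [4, -10]
BINARY_OP | → 4 | -10 = -10. Stack: [-10]
LOAD_FAST_LOAD_FAST a,a → push -10,-10. Stack: [-10, -10, -10]
BINARY_OP - → -10 - -10 = 0. Stack: [-10, 0]
BINARY_OP + → -10 + 0 = -10. Stack: [-10]
STORE_FAST q → q=-10. Stack: []
LOAD_FAST_LOAD_FAST a,q → push -10,-10. Stack: [-10, -10]
BINARY_OP ^ → -10 ^ -10 = 0. Stack: [0]
LOAD_CONST → push 10. Stack: [0, 10]
BINARY_OP - → 0 - 10 = -10. Stack: [-10]
STORE_FAST v → v=-10. Stack: []
LOAD_FAST_LOAD_FAST q,q → push -10,-10. Stack: [-10, -10]
BINARY_OP - → -10 - -10 = 0. Stack: [0]
STORE_FAST m → m=0. Stack: []
LOAD_CONST → push 9. Stack: [9]
LOAD_FAST q → push -10. Stack: [9, -10]
BINARY_OP - → 9 - -10 = 19. Stack: [19]
STORE_FAST n → n=19. Stack: []
LOAD_FAST n → push 19. Stack: [19]
LOAD_CONST → push 1. Stack: [19, 1]
BINARY_OP + → 19 + 1 = 20. Stack: [20]
RETURN_VALUE → return 20.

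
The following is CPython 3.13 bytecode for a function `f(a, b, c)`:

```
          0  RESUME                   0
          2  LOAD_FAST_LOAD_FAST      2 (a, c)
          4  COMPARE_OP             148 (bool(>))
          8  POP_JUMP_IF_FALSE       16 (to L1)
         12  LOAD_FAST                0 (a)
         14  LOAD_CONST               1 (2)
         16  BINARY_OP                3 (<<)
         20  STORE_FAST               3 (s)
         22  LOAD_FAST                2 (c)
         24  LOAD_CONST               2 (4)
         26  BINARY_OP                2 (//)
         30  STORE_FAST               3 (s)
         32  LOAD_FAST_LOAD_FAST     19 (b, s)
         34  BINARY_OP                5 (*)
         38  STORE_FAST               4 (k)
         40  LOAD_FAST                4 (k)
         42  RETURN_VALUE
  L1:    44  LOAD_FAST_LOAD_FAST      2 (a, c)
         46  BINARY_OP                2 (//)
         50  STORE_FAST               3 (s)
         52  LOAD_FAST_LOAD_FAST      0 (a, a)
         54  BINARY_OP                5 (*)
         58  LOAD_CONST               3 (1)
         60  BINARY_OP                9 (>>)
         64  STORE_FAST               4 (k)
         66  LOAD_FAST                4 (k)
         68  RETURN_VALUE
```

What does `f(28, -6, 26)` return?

LOAD_FAST_LOAD_FAST a,c → push 28,26. Stack: [28, 26]
COMPARE_OP bool(>) → 28 vs 26 = True. Stack: [True]
POP_JUMP_IF_FALSE → pop True; no jump. Stack: []
LOAD_FAST a → push 28. Stack: [28]
LOAD_CONST → push 2. Stack: [28, 2]
BINARY_OP << → 28 << 2 = 112. Stack: [112]
STORE_FAST s → s=112. Stack: []
LOAD_FAST c → push 26. Stack: [26]
LOAD_CONST → push 4. Stack: [26, 4]
BINARY_OP // → 26 // 4 = 6. Stack: [6]
STORE_FAST s → s=6. Stack: []
LOAD_FAST_LOAD_FAST b,s → push -6,6. Stack: [-6, 6]
BINARY_OP * → -6 * 6 = -36. Stack: [-36]
STORE_FAST k → k=-36. Stack: []
LOAD_FAST k → push -36. Stack: [-36]
RETURN_VALUE → return -36.

-36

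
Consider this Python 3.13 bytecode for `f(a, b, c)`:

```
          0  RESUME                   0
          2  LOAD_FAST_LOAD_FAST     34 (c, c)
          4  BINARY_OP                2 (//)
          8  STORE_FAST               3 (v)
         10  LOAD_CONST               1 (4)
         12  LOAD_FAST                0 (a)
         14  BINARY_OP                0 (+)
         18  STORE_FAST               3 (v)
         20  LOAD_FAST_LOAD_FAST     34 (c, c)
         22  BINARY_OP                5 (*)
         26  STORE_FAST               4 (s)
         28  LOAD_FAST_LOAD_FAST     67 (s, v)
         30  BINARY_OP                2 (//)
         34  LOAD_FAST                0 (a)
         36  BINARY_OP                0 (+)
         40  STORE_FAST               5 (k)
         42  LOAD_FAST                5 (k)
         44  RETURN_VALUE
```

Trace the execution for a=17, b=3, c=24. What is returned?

LOAD_FAST_LOAD_FAST c,c → push 24,24. Stack: [24, 24]
BINARY_OP // → 24 // 24 = 1. Stack: [1]
STORE_FAST v → v=1. Stack: []
LOAD_CONST → push 4. Stack: [4]
LOAD_FAST a → push 17. Stack: [4, 17]
BINARY_OP + → 4 + 17 = 21. Stack: [21]
STORE_FAST v → v=21. Stack: []
LOAD_FAST_LOAD_FAST c,c → push 24,24. Stack: [24, 24]
BINARY_OP * → 24 * 24 = 576. Stack: [576]
STORE_FAST s → s=576. Stack: []
LOAD_FAST_LOAD_FAST s,v → push 576,21. Stack: [576, 21]
BINARY_OP // → 576 // 21 = 27. Stack: [27]
LOAD_FAST a → push 17. Stack: [27, 17]
BINARY_OP + → 27 + 17 = 44. Stack: [44]
STORE_FAST k → k=44. Stack: []
LOAD_FAST k → push 44. Stack: [44]
RETURN_VALUE → return 44.

44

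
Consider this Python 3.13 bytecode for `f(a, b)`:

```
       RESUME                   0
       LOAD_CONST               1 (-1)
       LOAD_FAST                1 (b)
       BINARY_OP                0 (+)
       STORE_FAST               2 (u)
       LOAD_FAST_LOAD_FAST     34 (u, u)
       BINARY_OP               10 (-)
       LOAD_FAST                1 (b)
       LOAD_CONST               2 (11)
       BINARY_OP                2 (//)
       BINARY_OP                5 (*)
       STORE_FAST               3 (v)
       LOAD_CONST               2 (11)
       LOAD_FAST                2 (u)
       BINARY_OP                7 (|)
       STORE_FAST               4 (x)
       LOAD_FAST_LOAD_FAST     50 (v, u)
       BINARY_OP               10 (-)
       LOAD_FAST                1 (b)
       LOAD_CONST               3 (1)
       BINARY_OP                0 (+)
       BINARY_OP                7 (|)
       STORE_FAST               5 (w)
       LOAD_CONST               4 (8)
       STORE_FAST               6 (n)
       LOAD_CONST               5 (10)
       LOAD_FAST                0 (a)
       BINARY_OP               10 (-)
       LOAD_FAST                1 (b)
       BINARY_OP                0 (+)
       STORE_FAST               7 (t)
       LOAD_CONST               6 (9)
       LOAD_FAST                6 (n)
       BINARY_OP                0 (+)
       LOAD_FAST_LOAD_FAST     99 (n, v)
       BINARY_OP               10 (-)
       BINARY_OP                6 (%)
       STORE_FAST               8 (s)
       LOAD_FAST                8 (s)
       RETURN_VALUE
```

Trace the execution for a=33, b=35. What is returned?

1

LOAD_CONST → push -1. Stack: [-1]
LOAD_FAST b → push 35. Stack: [-1, 35]
BINARY_OP + → -1 + 35 = 34. Stack: [34]
STORE_FAST u → u=34. Stack: []
LOAD_FAST_LOAD_FAST u,u → push 34,34. Stack: [34, 34]
BINARY_OP - → 34 - 34 = 0. Stack: [0]
LOAD_FAST b → push 35. Stack: [0, 35]
LOAD_CONST → push 11. Stack: [0, 35, 11]
BINARY_OP // → 35 // 11 = 3. Stack: [0, 3]
BINARY_OP * → 0 * 3 = 0. Stack: [0]
STORE_FAST v → v=0. Stack: []
LOAD_CONST → push 11. Stack: [11]
LOAD_FAST u → push 34. Stack: [11, 34]
BINARY_OP | → 11 | 34 = 43. Stack: [43]
STORE_FAST x → x=43. Stack: []
LOAD_FAST_LOAD_FAST v,u → push 0,34. Stack: [0, 34]
BINARY_OP - → 0 - 34 = -34. Stack: [-34]
LOAD_FAST b → push 35. Stack: [-34, 35]
LOAD_CONST → push 1. Stack: [-34, 35, 1]
BINARY_OP + → 35 + 1 = 36. Stack: [-34, 36]
BINARY_OP | → -34 | 36 = -2. Stack: [-2]
STORE_FAST w → w=-2. Stack: []
LOAD_CONST → push 8. Stack: [8]
STORE_FAST n → n=8. Stack: []
LOAD_CONST → push 10. Stack: [10]
LOAD_FAST a → push 33. Stack: [10, 33]
BINARY_OP - → 10 - 33 = -23. Stack: [-23]
LOAD_FAST b → push 35. Stack: [-23, 35]
BINARY_OP + → -23 + 35 = 12. Stack: [12]
STORE_FAST t → t=12. Stack: []
LOAD_CONST → push 9. Stack: [9]
LOAD_FAST n → push 8. Stack: [9, 8]
BINARY_OP + → 9 + 8 = 17. Stack: [17]
LOAD_FAST_LOAD_FAST n,v → push 8,0. Stack: [17, 8, 0]
BINARY_OP - → 8 - 0 = 8. Stack: [17, 8]
BINARY_OP % → 17 % 8 = 1. Stack: [1]
STORE_FAST s → s=1. Stack: []
LOAD_FAST s → push 1. Stack: [1]
RETURN_VALUE → return 1.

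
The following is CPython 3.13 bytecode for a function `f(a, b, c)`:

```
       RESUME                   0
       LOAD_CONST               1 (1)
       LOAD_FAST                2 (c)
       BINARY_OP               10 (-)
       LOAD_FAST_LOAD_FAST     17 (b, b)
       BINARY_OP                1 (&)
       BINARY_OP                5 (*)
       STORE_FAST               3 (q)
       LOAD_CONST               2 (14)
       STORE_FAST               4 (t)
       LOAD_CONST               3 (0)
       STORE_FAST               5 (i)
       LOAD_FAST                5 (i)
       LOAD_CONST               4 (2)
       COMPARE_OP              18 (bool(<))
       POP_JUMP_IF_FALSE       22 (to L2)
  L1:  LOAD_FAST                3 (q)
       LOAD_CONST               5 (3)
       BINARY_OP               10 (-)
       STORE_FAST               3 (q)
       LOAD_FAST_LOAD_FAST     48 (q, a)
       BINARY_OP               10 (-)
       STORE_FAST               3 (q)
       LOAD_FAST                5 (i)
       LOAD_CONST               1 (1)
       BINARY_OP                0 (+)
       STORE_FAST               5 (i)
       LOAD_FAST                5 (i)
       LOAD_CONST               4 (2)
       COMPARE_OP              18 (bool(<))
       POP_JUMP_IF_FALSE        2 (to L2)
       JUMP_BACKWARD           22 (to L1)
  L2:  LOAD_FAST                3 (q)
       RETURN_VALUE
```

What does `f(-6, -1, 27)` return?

LOAD_CONST → push 1. Stack: [1]
LOAD_FAST c → push 27. Stack: [1, 27]
BINARY_OP - → 1 - 27 = -26. Stack: [-26]
LOAD_FAST_LOAD_FAST b,b → push -1,-1. Stack: [-26, -1, -1]
BINARY_OP & → -1 & -1 = -1. Stack: [-26, -1]
BINARY_OP * → -26 * -1 = 26. Stack: [26]
STORE_FAST q → q=26. Stack: []
LOAD_CONST → push 14. Stack: [14]
STORE_FAST t → t=14. Stack: []
LOAD_CONST → push 0. Stack: [0]
STORE_FAST i → i=0. Stack: []
LOAD_FAST i → push 0. Stack: [0]
LOAD_CONST → push 2. Stack: [0, 2]
COMPARE_OP bool(<) → 0 vs 2 = True. Stack: [True]
POP_JUMP_IF_FALSE → pop True; no jump. Stack: []
LOAD_FAST q → push 26. Stack: [26]
LOAD_CONST → push 3. Stack: [26, 3]
BINARY_OP - → 26 - 3 = 23. Stack: [23]
STORE_FAST q → q=23. Stack: []
LOAD_FAST_LOAD_FAST q,a → push 23,-6. Stack: [23, -6]
BINARY_OP - → 23 - -6 = 29. Stack: [29]
STORE_FAST q → q=29. Stack: []
LOAD_FAST i → push 0. Stack: [0]
LOAD_CONST → push 1. Stack: [0, 1]
BINARY_OP + → 0 + 1 = 1. Stack: [1]
STORE_FAST i → i=1. Stack: []
LOAD_FAST i → push 1. Stack: [1]
LOAD_CONST → push 2. Stack: [1, 2]
COMPARE_OP bool(<) → 1 vs 2 = True. Stack: [True]
POP_JUMP_IF_FALSE → pop True; no jump. Stack: []
LOAD_FAST q → push 29. Stack: [29]
LOAD_CONST → push 3. Stack: [29, 3]
BINARY_OP - → 29 - 3 = 26. Stack: [26]
STORE_FAST q → q=26. Stack: []
LOAD_FAST_LOAD_FAST q,a → push 26,-6. Stack: [26, -6]
BINARY_OP - → 26 - -6 = 32. Stack: [32]
STORE_FAST q → q=32. Stack: []
LOAD_FAST i → push 1. Stack: [1]
LOAD_CONST → push 1. Stack: [1, 1]
BINARY_OP + → 1 + 1 = 2. Stack: [2]
STORE_FAST i → i=2. Stack: []
LOAD_FAST i → push 2. Stack: [2]
LOAD_CONST → push 2. Stack: [2, 2]
COMPARE_OP bool(<) → 2 vs 2 = False. Stack: [False]
POP_JUMP_IF_FALSE → pop False; jump. Stack: []
LOAD_FAST q → push 32. Stack: [32]
RETURN_VALUE → return 32.

32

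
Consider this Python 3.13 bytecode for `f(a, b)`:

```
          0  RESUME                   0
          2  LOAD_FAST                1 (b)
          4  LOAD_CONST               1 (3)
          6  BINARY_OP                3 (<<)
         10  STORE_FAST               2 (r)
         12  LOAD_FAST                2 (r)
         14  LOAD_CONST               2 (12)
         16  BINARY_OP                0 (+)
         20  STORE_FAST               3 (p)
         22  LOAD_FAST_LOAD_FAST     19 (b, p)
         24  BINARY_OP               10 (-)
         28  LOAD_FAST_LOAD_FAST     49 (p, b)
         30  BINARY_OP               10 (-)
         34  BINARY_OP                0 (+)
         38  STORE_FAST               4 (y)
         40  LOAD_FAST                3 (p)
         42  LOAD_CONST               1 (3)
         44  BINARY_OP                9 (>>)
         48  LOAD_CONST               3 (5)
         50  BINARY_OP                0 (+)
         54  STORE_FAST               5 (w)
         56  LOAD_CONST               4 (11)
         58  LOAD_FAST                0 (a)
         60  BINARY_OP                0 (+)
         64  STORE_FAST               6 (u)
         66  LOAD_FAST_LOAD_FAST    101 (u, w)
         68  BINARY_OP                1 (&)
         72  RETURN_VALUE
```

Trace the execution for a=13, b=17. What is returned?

16

LOAD_FAST b → push 17. Stack: [17]
LOAD_CONST → push 3. Stack: [17, 3]
BINARY_OP << → 17 << 3 = 136. Stack: [136]
STORE_FAST r → r=136. Stack: []
LOAD_FAST r → push 136. Stack: [136]
LOAD_CONST → push 12. Stack: [136, 12]
BINARY_OP + → 136 + 12 = 148. Stack: [148]
STORE_FAST p → p=148. Stack: []
LOAD_FAST_LOAD_FAST b,p → push 17,148. Stack: [17, 148]
BINARY_OP - → 17 - 148 = -131. Stack: [-131]
LOAD_FAST_LOAD_FAST p,b → push 148,17. Stack: [-131, 148, 17]
BINARY_OP - → 148 - 17 = 131. Stack: [-131, 131]
BINARY_OP + → -131 + 131 = 0. Stack: [0]
STORE_FAST y → y=0. Stack: []
LOAD_FAST p → push 148. Stack: [148]
LOAD_CONST → push 3. Stack: [148, 3]
BINARY_OP >> → 148 >> 3 = 18. Stack: [18]
LOAD_CONST → push 5. Stack: [18, 5]
BINARY_OP + → 18 + 5 = 23. Stack: [23]
STORE_FAST w → w=23. Stack: []
LOAD_CONST → push 11. Stack: [11]
LOAD_FAST a → push 13. Stack: [11, 13]
BINARY_OP + → 11 + 13 = 24. Stack: [24]
STORE_FAST u → u=24. Stack: []
LOAD_FAST_LOAD_FAST u,w → push 24,23. Stack: [24, 23]
BINARY_OP & → 24 & 23 = 16. Stack: [16]
RETURN_VALUE → return 16.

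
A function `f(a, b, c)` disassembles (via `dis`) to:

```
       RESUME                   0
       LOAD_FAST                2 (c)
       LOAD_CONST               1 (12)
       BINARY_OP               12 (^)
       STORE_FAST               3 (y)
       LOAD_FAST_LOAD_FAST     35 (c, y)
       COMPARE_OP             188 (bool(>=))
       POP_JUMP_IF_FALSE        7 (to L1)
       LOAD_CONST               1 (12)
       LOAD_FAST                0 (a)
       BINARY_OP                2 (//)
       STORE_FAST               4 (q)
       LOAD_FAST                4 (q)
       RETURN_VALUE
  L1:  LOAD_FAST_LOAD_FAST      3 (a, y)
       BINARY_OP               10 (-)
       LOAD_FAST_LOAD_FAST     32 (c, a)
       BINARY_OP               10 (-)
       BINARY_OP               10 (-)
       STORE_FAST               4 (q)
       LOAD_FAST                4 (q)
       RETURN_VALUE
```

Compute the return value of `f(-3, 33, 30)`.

-4

LOAD_FAST c → push 30. Stack: [30]
LOAD_CONST → push 12. Stack: [30, 12]
BINARY_OP ^ → 30 ^ 12 = 18. Stack: [18]
STORE_FAST y → y=18. Stack: []
LOAD_FAST_LOAD_FAST c,y → push 30,18. Stack: [30, 18]
COMPARE_OP bool(>=) → 30 vs 18 = True. Stack: [True]
POP_JUMP_IF_FALSE → pop True; no jump. Stack: []
LOAD_CONST → push 12. Stack: [12]
LOAD_FAST a → push -3. Stack: [12, -3]
BINARY_OP // → 12 // -3 = -4. Stack: [-4]
STORE_FAST q → q=-4. Stack: []
LOAD_FAST q → push -4. Stack: [-4]
RETURN_VALUE → return -4.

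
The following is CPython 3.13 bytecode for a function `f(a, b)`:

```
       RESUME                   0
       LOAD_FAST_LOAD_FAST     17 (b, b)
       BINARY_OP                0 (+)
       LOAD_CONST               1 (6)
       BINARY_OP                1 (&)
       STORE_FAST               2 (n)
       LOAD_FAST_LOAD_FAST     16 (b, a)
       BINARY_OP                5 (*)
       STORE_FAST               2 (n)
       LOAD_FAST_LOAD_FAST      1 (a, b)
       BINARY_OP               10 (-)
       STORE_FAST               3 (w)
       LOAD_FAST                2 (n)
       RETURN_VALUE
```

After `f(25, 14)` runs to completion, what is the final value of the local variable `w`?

LOAD_FAST_LOAD_FAST b,b → push 14,14. Stack: [14, 14]
BINARY_OP + → 14 + 14 = 28. Stack: [28]
LOAD_CONST → push 6. Stack: [28, 6]
BINARY_OP & → 28 & 6 = 4. Stack: [4]
STORE_FAST n → n=4. Stack: []
LOAD_FAST_LOAD_FAST b,a → push 14,25. Stack: [14, 25]
BINARY_OP * → 14 * 25 = 350. Stack: [350]
STORE_FAST n → n=350. Stack: []
LOAD_FAST_LOAD_FAST a,b → push 25,14. Stack: [25, 14]
BINARY_OP - → 25 - 14 = 11. Stack: [11]
STORE_FAST w → w=11. Stack: []
LOAD_FAST n → push 350. Stack: [350]
RETURN_VALUE → return 350.

11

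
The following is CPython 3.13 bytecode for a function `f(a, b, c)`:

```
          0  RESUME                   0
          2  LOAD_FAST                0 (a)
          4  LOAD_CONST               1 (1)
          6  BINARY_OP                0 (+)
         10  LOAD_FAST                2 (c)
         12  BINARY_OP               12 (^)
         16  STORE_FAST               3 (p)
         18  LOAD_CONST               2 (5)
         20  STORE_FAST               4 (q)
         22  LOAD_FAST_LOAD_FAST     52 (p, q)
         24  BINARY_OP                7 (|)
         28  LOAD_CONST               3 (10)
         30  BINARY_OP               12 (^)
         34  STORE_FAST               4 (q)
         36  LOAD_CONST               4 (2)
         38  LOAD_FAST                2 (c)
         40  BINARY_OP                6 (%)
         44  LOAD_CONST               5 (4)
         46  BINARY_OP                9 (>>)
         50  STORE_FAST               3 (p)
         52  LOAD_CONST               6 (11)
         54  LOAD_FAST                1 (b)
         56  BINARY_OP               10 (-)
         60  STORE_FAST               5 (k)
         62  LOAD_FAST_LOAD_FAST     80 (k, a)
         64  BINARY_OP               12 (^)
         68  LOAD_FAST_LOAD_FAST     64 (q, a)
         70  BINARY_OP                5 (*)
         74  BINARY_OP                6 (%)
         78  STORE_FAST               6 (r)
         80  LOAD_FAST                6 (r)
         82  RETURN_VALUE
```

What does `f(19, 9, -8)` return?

LOAD_FAST a → push 19. Stack: [19]
LOAD_CONST → push 1. Stack: [19, 1]
BINARY_OP + → 19 + 1 = 20. Stack: [20]
LOAD_FAST c → push -8. Stack: [20, -8]
BINARY_OP ^ → 20 ^ -8 = -20. Stack: [-20]
STORE_FAST p → p=-20. Stack: []
LOAD_CONST → push 5. Stack: [5]
STORE_FAST q → q=5. Stack: []
LOAD_FAST_LOAD_FAST p,q → push -20,5. Stack: [-20, 5]
BINARY_OP | → -20 | 5 = -19. Stack: [-19]
LOAD_CONST → push 10. Stack: [-19, 10]
BINARY_OP ^ → -19 ^ 10 = -25. Stack: [-25]
STORE_FAST q → q=-25. Stack: []
LOAD_CONST → push 2. Stack: [2]
LOAD_FAST c → push -8. Stack: [2, -8]
BINARY_OP % → 2 % -8 = -6. Stack: [-6]
LOAD_CONST → push 4. Stack: [-6, 4]
BINARY_OP >> → -6 >> 4 = -1. Stack: [-1]
STORE_FAST p → p=-1. Stack: []
LOAD_CONST → push 11. Stack: [11]
LOAD_FAST b → push 9. Stack: [11, 9]
BINARY_OP - → 11 - 9 = 2. Stack: [2]
STORE_FAST k → k=2. Stack: []
LOAD_FAST_LOAD_FAST k,a → push 2,19. Stack: [2, 19]
BINARY_OP ^ → 2 ^ 19 = 17. Stack: [17]
LOAD_FAST_LOAD_FAST q,a → push -25,19. Stack: [17, -25, 19]
BINARY_OP * → -25 * 19 = -475. Stack: [17, -475]
BINARY_OP % → 17 % -475 = -458. Stack: [-458]
STORE_FAST r → r=-458. Stack: []
LOAD_FAST r → push -458. Stack: [-458]
RETURN_VALUE → return -458.

-458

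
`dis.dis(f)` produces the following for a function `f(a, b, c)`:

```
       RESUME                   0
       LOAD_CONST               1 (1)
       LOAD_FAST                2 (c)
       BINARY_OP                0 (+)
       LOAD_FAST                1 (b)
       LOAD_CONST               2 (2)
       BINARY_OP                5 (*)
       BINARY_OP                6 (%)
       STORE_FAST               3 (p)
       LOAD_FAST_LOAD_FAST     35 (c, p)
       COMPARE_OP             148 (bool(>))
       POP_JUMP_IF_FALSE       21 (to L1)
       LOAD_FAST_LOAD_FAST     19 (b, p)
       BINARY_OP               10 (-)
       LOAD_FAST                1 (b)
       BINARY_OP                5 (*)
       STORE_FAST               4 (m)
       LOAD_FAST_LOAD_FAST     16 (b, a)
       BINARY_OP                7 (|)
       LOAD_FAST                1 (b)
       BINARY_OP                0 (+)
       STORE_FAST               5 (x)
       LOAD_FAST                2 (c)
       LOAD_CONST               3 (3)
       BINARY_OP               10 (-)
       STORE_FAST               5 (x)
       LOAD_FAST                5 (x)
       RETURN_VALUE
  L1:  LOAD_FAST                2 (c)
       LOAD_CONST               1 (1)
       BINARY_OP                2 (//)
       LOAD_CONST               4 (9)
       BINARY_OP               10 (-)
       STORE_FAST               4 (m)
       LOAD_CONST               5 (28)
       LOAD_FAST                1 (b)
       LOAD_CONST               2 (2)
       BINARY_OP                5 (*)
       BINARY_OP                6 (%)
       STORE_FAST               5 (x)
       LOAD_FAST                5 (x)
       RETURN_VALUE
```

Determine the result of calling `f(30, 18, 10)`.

LOAD_CONST → push 1. Stack: [1]
LOAD_FAST c → push 10. Stack: [1, 10]
BINARY_OP + → 1 + 10 = 11. Stack: [11]
LOAD_FAST b → push 18. Stack: [11, 18]
LOAD_CONST → push 2. Stack: [11, 18, 2]
BINARY_OP * → 18 * 2 = 36. Stack: [11, 36]
BINARY_OP % → 11 % 36 = 11. Stack: [11]
STORE_FAST p → p=11. Stack: []
LOAD_FAST_LOAD_FAST c,p → push 10,11. Stack: [10, 11]
COMPARE_OP bool(>) → 10 vs 11 = False. Stack: [False]
POP_JUMP_IF_FALSE → pop False; jump. Stack: []
LOAD_FAST c → push 10. Stack: [10]
LOAD_CONST → push 1. Stack: [10, 1]
BINARY_OP // → 10 // 1 = 10. Stack: [10]
LOAD_CONST → push 9. Stack: [10, 9]
BINARY_OP - → 10 - 9 = 1. Stack: [1]
STORE_FAST m → m=1. Stack: []
LOAD_CONST → push 28. Stack: [28]
LOAD_FAST b → push 18. Stack: [28, 18]
LOAD_CONST → push 2. Stack: [28, 18, 2]
BINARY_OP * → 18 * 2 = 36. Stack: [28, 36]
BINARY_OP % → 28 % 36 = 28. Stack: [28]
STORE_FAST x → x=28. Stack: []
LOAD_FAST x → push 28. Stack: [28]
RETURN_VALUE → return 28.

28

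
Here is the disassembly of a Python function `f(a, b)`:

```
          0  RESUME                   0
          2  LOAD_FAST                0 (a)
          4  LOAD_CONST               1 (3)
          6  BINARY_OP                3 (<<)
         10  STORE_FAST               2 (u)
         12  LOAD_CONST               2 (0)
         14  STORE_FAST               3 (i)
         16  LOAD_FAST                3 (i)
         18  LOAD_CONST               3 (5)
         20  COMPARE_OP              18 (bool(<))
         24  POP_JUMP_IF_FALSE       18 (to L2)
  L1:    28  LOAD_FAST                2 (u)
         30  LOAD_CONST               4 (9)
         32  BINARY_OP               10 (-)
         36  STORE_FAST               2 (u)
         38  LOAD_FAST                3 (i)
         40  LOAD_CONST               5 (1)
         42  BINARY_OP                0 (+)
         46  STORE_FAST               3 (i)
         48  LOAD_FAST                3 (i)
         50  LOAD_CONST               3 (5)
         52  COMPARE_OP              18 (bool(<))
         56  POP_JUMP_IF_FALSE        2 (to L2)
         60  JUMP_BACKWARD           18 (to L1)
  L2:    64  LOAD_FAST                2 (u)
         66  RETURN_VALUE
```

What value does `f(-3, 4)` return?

-69

LOAD_FAST a → push -3
LOAD_CONST → push 3
BINARY_OP << → -3 << 3 = -24
STORE_FAST u → u=-24
LOAD_CONST → push 0
STORE_FAST i → i=0
LOAD_FAST i → push 0
LOAD_CONST → push 5
COMPARE_OP bool(<) → 0 vs 5 = True
POP_JUMP_IF_FALSE → pop True; no jump
LOAD_FAST u → push -24
LOAD_CONST → push 9
BINARY_OP - → -24 - 9 = -33
STORE_FAST u → u=-33
LOAD_FAST i → push 0
LOAD_CONST → push 1
BINARY_OP + → 0 + 1 = 1
STORE_FAST i → i=1
LOAD_FAST i → push 1
LOAD_CONST → push 5
COMPARE_OP bool(<) → 1 vs 5 = True
POP_JUMP_IF_FALSE → pop True; no jump
LOAD_FAST u → push -33
LOAD_CONST → push 9
BINARY_OP - → -33 - 9 = -42
STORE_FAST u → u=-42
LOAD_FAST i → push 1
LOAD_CONST → push 1
BINARY_OP + → 1 + 1 = 2
STORE_FAST i → i=2
LOAD_FAST i → push 2
LOAD_CONST → push 5
COMPARE_OP bool(<) → 2 vs 5 = True
POP_JUMP_IF_FALSE → pop True; no jump
LOAD_FAST u → push -42
LOAD_CONST → push 9
BINARY_OP - → -42 - 9 = -51
STORE_FAST u → u=-51
LOAD_FAST i → push 2
LOAD_CONST → push 1
BINARY_OP + → 2 + 1 = 3
STORE_FAST i → i=3
LOAD_FAST i → push 3
LOAD_CONST → push 5
COMPARE_OP bool(<) → 3 vs 5 = True
POP_JUMP_IF_FALSE → pop True; no jump
LOAD_FAST u → push -51
LOAD_CONST → push 9
BINARY_OP - → -51 - 9 = -60
STORE_FAST u → u=-60
LOAD_FAST i → push 3
LOAD_CONST → push 1
BINARY_OP + → 3 + 1 = 4
STORE_FAST i → i=4
LOAD_FAST i → push 4
LOAD_CONST → push 5
COMPARE_OP bool(<) → 4 vs 5 = True
POP_JUMP_IF_FALSE → pop True; no jump
LOAD_FAST u → push -60
LOAD_CONST → push 9
BINARY_OP - → -60 - 9 = -69
STORE_FAST u → u=-69
LOAD_FAST i → push 4
LOAD_CONST → push 1
BINARY_OP + → 4 + 1 = 5
STORE_FAST i → i=5
LOAD_FAST i → push 5
LOAD_CONST → push 5
COMPARE_OP bool(<) → 5 vs 5 = False
POP_JUMP_IF_FALSE → pop False; jump
LOAD_FAST u → push -69
RETURN_VALUE → return -69.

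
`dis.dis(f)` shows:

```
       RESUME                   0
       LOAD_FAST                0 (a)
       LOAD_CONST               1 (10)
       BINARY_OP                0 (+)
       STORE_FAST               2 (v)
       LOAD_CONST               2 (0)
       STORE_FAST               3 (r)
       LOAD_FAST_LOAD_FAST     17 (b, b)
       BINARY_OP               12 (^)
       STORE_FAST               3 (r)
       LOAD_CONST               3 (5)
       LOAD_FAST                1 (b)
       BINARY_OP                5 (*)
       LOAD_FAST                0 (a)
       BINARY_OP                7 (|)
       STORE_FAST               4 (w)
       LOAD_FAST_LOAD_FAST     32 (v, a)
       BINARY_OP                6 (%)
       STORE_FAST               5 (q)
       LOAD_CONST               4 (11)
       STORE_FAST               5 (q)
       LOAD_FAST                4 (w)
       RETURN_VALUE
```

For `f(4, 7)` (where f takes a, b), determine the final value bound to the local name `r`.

0

LOAD_FAST a → push 4. Stack: [4]
LOAD_CONST → push 10. Stack: [4, 10]
BINARY_OP + → 4 + 10 = 14. Stack: [14]
STORE_FAST v → v=14. Stack: []
LOAD_CONST → push 0. Stack: [0]
STORE_FAST r → r=0. Stack: []
LOAD_FAST_LOAD_FAST b,b → push 7,7. Stack: [7, 7]
BINARY_OP ^ → 7 ^ 7 = 0. Stack: [0]
STORE_FAST r → r=0. Stack: []
LOAD_CONST → push 5. Stack: [5]
LOAD_FAST b → push 7. Stack: [5, 7]
BINARY_OP * → 5 * 7 = 35. Stack: [35]
LOAD_FAST a → push 4. Stack: [35, 4]
BINARY_OP | → 35 | 4 = 39. Stack: [39]
STORE_FAST w → w=39. Stack: []
LOAD_FAST_LOAD_FAST v,a → push 14,4. Stack: [14, 4]
BINARY_OP % → 14 % 4 = 2. Stack: [2]
STORE_FAST q → q=2. Stack: []
LOAD_CONST → push 11. Stack: [11]
STORE_FAST q → q=11. Stack: []
LOAD_FAST w → push 39. Stack: [39]
RETURN_VALUE → return 39.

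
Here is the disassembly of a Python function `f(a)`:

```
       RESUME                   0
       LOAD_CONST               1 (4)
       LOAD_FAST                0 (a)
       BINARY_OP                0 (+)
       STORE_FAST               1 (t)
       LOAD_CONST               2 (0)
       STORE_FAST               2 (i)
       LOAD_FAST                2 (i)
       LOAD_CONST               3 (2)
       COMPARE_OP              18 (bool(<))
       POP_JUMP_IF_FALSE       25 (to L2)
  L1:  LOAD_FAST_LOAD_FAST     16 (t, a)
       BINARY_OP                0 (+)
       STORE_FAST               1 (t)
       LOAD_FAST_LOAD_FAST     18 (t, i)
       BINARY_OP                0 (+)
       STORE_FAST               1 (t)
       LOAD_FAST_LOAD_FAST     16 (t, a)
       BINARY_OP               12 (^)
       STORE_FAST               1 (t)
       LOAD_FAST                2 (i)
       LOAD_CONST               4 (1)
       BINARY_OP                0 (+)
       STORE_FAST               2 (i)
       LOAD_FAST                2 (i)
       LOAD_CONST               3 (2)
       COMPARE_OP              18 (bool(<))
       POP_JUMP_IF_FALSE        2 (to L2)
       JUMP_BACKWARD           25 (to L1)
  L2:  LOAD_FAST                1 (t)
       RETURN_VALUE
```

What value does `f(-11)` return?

-28

LOAD_CONST → push 4. Stack: [4]
LOAD_FAST a → push -11. Stack: [4, -11]
BINARY_OP + → 4 + -11 = -7. Stack: [-7]
STORE_FAST t → t=-7. Stack: []
LOAD_CONST → push 0. Stack: [0]
STORE_FAST i → i=0. Stack: []
LOAD_FAST i → push 0. Stack: [0]
LOAD_CONST → push 2. Stack: [0, 2]
COMPARE_OP bool(<) → 0 vs 2 = True. Stack: [True]
POP_JUMP_IF_FALSE → pop True; no jump. Stack: []
LOAD_FAST_LOAD_FAST t,a → push -7,-11. Stack: [-7, -11]
BINARY_OP + → -7 + -11 = -18. Stack: [-18]
STORE_FAST t → t=-18. Stack: []
LOAD_FAST_LOAD_FAST t,i → push -18,0. Stack: [-18, 0]
BINARY_OP + → -18 + 0 = -18. Stack: [-18]
STORE_FAST t → t=-18. Stack: []
LOAD_FAST_LOAD_FAST t,a → push -18,-11. Stack: [-18, -11]
BINARY_OP ^ → -18 ^ -11 = 27. Stack: [27]
STORE_FAST t → t=27. Stack: []
LOAD_FAST i → push 0. Stack: [0]
LOAD_CONST → push 1. Stack: [0, 1]
BINARY_OP + → 0 + 1 = 1. Stack: [1]
STORE_FAST i → i=1. Stack: []
LOAD_FAST i → push 1. Stack: [1]
LOAD_CONST → push 2. Stack: [1, 2]
COMPARE_OP bool(<) → 1 vs 2 = True. Stack: [True]
POP_JUMP_IF_FALSE → pop True; no jump. Stack: []
LOAD_FAST_LOAD_FAST t,a → push 27,-11. Stack: [27, -11]
BINARY_OP + → 27 + -11 = 16. Stack: [16]
STORE_FAST t → t=16. Stack: []
LOAD_FAST_LOAD_FAST t,i → push 16,1. Stack: [16, 1]
BINARY_OP + → 16 + 1 = 17. Stack: [17]
STORE_FAST t → t=17. Stack: []
LOAD_FAST_LOAD_FAST t,a → push 17,-11. Stack: [17, -11]
BINARY_OP ^ → 17 ^ -11 = -28. Stack: [-28]
STORE_FAST t → t=-28. Stack: []
LOAD_FAST i → push 1. Stack: [1]
LOAD_CONST → push 1. Stack: [1, 1]
BINARY_OP + → 1 + 1 = 2. Stack: [2]
STORE_FAST i → i=2. Stack: []
LOAD_FAST i → push 2. Stack: [2]
LOAD_CONST → push 2. Stack: [2, 2]
COMPARE_OP bool(<) → 2 vs 2 = False. Stack: [False]
POP_JUMP_IF_FALSE → pop False; jump. Stack: []
LOAD_FAST t → push -28. Stack: [-28]
RETURN_VALUE → return -28.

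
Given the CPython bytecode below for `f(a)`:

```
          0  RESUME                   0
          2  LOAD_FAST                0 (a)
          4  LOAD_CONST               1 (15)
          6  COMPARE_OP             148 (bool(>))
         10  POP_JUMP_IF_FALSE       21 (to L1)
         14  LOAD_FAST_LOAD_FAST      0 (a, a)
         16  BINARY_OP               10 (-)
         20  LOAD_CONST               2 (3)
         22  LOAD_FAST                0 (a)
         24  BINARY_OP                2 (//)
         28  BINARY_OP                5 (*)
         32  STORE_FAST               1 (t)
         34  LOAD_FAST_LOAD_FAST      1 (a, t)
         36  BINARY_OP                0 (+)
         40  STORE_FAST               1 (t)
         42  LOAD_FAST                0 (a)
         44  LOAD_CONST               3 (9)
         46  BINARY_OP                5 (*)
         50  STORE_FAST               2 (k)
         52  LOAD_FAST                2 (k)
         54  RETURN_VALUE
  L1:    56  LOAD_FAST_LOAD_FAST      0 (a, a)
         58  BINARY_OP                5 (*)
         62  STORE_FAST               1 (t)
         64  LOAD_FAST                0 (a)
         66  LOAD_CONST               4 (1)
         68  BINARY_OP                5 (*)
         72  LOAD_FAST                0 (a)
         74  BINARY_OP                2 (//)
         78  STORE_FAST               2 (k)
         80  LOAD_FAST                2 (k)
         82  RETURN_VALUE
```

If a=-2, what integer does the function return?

1

LOAD_FAST a → push -2. Stack: [-2]
LOAD_CONST → push 15. Stack: [-2, 15]
COMPARE_OP bool(>) → -2 vs 15 = False. Stack: [False]
POP_JUMP_IF_FALSE → pop False; jump. Stack: []
LOAD_FAST_LOAD_FAST a,a → push -2,-2. Stack: [-2, -2]
BINARY_OP * → -2 * -2 = 4. Stack: [4]
STORE_FAST t → t=4. Stack: []
LOAD_FAST a → push -2. Stack: [-2]
LOAD_CONST → push 1. Stack: [-2, 1]
BINARY_OP * → -2 * 1 = -2. Stack: [-2]
LOAD_FAST a → push -2. Stack: [-2, -2]
BINARY_OP // → -2 // -2 = 1. Stack: [1]
STORE_FAST k → k=1. Stack: []
LOAD_FAST k → push 1. Stack: [1]
RETURN_VALUE → return 1.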